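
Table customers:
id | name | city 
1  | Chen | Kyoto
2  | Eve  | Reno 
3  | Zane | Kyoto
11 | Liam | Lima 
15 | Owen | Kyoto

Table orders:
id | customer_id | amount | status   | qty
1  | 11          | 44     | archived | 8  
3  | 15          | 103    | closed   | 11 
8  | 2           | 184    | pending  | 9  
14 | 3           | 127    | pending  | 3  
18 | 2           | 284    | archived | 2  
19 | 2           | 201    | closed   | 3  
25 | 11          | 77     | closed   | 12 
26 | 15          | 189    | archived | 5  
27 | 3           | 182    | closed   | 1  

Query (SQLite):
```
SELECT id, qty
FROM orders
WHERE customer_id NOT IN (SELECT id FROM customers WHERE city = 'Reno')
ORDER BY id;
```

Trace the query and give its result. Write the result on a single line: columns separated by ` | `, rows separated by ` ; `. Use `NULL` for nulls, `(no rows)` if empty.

Inner query: customers.id where city = 'Reno'.
Outer: keep orders rows whose customer_id is not in that set.
Inner query → {2}

1 | 8 ; 3 | 11 ; 14 | 3 ; 25 | 12 ; 26 | 5 ; 27 | 1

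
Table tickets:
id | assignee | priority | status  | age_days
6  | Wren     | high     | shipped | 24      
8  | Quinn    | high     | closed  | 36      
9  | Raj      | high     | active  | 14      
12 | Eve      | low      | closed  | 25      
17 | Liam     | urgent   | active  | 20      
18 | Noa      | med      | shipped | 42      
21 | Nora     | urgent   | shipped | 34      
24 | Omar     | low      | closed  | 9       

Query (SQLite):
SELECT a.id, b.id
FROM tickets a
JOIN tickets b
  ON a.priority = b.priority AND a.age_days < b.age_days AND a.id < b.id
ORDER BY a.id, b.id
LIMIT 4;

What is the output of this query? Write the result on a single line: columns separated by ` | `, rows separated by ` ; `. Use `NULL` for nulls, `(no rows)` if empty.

6 | 8 ; 17 | 21

Pairs (a,b) with same priority, a.age_days < b.age_days, a.id < b.id.
priority groups: high:{6,8,9} low:{12,24} med:{18} urgent:{17,21}
Ordered by (a.id, b.id); first 4.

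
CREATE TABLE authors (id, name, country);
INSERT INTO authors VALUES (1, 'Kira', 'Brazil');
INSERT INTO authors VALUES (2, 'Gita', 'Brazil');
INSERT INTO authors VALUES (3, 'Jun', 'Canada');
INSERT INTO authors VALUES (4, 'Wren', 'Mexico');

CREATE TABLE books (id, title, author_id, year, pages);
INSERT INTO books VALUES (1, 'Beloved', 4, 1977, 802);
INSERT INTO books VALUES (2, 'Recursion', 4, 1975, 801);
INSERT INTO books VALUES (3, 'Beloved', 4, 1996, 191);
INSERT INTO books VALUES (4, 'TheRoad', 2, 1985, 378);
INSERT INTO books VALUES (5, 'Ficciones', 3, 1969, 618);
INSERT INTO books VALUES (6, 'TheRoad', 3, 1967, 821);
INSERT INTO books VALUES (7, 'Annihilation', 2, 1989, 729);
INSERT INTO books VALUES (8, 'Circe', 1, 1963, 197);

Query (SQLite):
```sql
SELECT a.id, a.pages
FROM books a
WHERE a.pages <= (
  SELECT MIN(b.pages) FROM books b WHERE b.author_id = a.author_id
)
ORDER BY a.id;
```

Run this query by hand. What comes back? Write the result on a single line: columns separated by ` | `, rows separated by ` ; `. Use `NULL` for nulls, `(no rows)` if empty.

For each books row a, compute MIN(pages) over rows sharing a.author_id.
Keep row a if a.pages <= that per-group MIN.
  author_id=1: MIN(pages) = 197
  author_id=2: MIN(pages) = 378
  author_id=3: MIN(pages) = 618
  author_id=4: MIN(pages) = 191

3 | 191 ; 4 | 378 ; 5 | 618 ; 8 | 197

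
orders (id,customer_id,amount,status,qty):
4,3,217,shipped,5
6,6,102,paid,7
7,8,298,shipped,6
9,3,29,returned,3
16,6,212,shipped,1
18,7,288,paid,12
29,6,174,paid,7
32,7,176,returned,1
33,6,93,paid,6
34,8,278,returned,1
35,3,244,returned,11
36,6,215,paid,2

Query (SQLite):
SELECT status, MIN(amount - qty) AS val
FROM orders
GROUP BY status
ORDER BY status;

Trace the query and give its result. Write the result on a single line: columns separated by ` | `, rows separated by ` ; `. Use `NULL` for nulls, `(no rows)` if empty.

paid | 87 ; returned | 26 ; shipped | 211

For each row compute amount - qty.
Group by status; take MIN of the expression per group.
  paid: ids {6, 18, 29, 33, 36} → MIN(amount - qty)=87
  returned: ids {9, 32, 34, 35} → MIN(amount - qty)=26
  shipped: ids {4, 7, 16} → MIN(amount - qty)=211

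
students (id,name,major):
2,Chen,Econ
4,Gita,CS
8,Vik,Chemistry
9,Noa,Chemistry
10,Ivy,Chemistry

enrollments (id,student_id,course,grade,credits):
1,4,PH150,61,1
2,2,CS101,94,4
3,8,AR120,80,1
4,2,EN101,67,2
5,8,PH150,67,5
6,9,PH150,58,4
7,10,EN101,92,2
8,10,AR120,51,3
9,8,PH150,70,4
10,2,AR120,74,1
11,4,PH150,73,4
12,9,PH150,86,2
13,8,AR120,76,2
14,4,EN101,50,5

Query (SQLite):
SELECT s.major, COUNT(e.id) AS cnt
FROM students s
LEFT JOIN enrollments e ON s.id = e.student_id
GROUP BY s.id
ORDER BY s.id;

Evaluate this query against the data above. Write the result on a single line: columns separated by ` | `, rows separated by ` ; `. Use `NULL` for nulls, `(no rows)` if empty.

Econ | 3 ; CS | 3 ; Chemistry | 4 ; Chemistry | 2 ; Chemistry | 2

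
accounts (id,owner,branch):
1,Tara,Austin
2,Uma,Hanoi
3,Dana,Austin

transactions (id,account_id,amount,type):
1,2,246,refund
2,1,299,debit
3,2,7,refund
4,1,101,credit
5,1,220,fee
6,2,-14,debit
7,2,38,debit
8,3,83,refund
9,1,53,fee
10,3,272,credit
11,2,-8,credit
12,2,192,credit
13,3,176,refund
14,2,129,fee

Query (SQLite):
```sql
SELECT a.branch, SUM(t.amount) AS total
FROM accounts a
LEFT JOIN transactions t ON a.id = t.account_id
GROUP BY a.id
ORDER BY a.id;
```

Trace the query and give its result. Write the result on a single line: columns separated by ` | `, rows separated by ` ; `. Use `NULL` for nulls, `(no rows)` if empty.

LEFT JOIN keeps every accounts row; unmatched ones get NULL for transactions columns.
Group by accounts.id and compute SUM(t.amount). SUM over an all-NULL group is NULL.
  1: ids {2, 4, 5, 9} → SUM(t.amount)=673
  2: ids {1, 3, 6, 7, 11, 12, 14} → SUM(t.amount)=590
  3: ids {8, 10, 13} → SUM(t.amount)=531

Austin | 673 ; Hanoi | 590 ; Austin | 531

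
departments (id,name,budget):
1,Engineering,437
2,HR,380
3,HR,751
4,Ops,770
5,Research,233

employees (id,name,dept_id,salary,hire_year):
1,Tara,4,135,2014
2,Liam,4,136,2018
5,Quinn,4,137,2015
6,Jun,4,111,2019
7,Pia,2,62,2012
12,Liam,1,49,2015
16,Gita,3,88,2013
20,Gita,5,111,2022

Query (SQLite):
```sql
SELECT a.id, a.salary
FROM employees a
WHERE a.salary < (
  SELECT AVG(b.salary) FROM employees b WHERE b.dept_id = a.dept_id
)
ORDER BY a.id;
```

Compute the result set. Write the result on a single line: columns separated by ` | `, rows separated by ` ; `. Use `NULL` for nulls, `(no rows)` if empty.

6 | 111

For each employees row a, compute AVG(salary) over rows sharing a.dept_id.
Keep row a if a.salary < that per-group AVG.
  dept_id=1: AVG(salary) = 49.0
  dept_id=2: AVG(salary) = 62.0
  dept_id=3: AVG(salary) = 88.0
  dept_id=4: AVG(salary) = 129.75
  dept_id=5: AVG(salary) = 111.0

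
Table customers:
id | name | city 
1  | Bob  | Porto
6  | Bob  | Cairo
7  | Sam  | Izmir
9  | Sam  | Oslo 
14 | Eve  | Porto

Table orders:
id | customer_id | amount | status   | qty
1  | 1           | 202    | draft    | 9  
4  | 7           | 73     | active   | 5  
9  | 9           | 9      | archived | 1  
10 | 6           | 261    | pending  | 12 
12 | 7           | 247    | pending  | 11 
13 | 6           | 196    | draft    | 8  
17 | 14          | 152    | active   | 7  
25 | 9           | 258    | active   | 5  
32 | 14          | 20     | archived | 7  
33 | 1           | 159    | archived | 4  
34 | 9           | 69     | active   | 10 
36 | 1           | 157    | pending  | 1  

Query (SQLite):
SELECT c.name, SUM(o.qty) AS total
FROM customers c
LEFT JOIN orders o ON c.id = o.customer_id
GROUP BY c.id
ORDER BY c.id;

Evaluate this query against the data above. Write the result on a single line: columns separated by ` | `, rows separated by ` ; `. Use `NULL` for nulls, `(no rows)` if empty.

Bob | 14 ; Bob | 20 ; Sam | 16 ; Sam | 16 ; Eve | 14

LEFT JOIN keeps every customers row; unmatched ones get NULL for orders columns.
Group by customers.id and compute SUM(o.qty). SUM over an all-NULL group is NULL.
  1: ids {1, 33, 36} → SUM(o.qty)=14
  6: ids {10, 13} → SUM(o.qty)=20
  7: ids {4, 12} → SUM(o.qty)=16
  9: ids {9, 25, 34} → SUM(o.qty)=16
  14: ids {17, 32} → SUM(o.qty)=14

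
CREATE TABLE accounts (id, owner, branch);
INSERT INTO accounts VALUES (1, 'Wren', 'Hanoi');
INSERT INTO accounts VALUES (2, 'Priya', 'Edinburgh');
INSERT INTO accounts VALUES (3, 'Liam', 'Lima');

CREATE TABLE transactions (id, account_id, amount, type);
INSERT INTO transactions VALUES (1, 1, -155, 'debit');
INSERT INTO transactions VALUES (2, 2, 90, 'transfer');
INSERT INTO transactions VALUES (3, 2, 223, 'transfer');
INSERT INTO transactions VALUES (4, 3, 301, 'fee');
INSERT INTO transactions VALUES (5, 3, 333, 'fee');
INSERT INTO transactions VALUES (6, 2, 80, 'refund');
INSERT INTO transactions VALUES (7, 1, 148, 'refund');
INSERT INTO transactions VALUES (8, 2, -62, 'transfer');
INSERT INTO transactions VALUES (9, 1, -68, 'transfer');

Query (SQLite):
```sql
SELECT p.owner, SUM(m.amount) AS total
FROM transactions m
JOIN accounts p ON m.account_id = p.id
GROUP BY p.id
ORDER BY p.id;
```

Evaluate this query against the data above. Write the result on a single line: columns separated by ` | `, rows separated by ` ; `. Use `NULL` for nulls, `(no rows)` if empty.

Join each transactions row to its accounts via account_id.
Group joined rows by accounts.id; compute SUM(m.amount) per group.
  1: ids {1, 7, 9} → SUM(m.amount)=-75
  2: ids {2, 3, 6, 8} → SUM(m.amount)=331
  3: ids {4, 5} → SUM(m.amount)=634

Wren | -75 ; Priya | 331 ; Liam | 634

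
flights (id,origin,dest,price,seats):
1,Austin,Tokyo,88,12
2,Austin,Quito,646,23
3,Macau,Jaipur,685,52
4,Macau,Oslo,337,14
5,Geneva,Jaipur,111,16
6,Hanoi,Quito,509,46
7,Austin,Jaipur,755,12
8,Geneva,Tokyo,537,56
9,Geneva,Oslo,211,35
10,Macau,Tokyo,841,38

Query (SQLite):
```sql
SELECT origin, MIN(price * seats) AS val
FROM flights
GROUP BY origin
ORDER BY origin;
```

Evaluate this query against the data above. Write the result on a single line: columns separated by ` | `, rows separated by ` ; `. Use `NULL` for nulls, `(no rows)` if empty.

For each row compute price * seats.
Group by origin; take MIN of the expression per group.
  Austin: ids {1, 2, 7} → MIN(price * seats)=1056
  Geneva: ids {5, 8, 9} → MIN(price * seats)=1776
  Hanoi: ids {6} → MIN(price * seats)=23414
  Macau: ids {3, 4, 10} → MIN(price * seats)=4718

Austin | 1056 ; Geneva | 1776 ; Hanoi | 23414 ; Macau | 4718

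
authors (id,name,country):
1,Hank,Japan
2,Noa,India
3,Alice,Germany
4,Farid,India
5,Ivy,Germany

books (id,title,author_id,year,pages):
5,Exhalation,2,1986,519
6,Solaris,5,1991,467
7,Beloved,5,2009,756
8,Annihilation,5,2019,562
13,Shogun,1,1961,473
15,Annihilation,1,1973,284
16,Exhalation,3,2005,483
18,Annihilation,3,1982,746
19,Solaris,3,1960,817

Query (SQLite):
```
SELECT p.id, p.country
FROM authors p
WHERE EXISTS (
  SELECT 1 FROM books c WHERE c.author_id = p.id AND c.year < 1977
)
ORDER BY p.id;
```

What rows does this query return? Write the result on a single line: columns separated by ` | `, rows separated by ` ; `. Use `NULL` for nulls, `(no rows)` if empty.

For each authors row, check whether any books with matching author_id has year < 1977.
Keep rows where that is true.

1 | Japan ; 3 | Germany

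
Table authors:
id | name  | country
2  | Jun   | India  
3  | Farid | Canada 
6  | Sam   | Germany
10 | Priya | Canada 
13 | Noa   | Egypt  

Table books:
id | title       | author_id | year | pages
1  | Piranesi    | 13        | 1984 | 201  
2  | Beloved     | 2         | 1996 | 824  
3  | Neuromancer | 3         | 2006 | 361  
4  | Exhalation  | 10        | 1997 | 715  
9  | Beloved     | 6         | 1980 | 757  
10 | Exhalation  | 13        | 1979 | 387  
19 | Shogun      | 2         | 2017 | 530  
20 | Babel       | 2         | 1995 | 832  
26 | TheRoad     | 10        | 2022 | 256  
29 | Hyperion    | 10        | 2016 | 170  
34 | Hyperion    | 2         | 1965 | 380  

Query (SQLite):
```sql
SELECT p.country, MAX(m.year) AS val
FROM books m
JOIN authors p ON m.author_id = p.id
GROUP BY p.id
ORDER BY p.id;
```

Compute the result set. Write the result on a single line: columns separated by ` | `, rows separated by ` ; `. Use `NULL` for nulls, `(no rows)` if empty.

India | 2017 ; Canada | 2006 ; Germany | 1980 ; Canada | 2022 ; Egypt | 1984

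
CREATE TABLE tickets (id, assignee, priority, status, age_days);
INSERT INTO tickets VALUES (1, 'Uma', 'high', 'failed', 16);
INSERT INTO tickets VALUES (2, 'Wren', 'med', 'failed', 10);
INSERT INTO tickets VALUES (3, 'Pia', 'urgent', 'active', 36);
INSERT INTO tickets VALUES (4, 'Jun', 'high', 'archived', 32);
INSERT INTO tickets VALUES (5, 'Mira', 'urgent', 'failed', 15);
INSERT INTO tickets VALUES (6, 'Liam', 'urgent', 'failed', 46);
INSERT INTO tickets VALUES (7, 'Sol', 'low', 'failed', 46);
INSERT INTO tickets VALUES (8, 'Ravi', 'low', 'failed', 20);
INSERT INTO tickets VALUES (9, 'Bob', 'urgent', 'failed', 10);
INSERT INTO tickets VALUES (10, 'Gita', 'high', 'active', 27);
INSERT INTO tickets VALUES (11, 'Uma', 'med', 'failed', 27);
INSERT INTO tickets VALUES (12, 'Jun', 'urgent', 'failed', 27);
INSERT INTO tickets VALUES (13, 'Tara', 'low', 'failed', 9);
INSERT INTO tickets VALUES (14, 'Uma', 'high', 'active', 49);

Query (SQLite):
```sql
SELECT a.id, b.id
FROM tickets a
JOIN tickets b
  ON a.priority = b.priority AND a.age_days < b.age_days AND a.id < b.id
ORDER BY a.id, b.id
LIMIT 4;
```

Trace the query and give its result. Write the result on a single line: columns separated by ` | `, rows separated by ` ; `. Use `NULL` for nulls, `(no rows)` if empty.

1 | 4 ; 1 | 10 ; 1 | 14 ; 2 | 11

Pairs (a,b) with same priority, a.age_days < b.age_days, a.id < b.id.
priority groups: high:{1,4,10,14} low:{7,8,13} med:{2,11} urgent:{3,5,6,9,12}
Ordered by (a.id, b.id); first 4.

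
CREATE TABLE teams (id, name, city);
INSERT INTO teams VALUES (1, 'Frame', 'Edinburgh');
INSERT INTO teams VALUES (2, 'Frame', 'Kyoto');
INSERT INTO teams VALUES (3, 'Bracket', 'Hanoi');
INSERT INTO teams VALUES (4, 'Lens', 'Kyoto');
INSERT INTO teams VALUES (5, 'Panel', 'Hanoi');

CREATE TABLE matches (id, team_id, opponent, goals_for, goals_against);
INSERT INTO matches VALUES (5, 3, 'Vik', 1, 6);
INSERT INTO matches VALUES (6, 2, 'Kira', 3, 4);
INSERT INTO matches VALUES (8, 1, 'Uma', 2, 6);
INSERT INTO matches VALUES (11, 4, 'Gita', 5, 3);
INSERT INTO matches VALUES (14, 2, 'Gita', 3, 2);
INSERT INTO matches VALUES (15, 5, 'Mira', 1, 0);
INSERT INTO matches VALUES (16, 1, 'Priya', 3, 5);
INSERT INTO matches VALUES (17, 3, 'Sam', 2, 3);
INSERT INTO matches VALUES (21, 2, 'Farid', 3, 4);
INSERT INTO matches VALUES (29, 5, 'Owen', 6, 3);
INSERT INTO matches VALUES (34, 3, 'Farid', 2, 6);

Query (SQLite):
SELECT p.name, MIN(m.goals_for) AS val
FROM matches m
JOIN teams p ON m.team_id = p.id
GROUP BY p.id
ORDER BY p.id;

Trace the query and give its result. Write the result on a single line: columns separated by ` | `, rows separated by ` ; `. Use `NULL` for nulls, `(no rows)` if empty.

Frame | 2 ; Frame | 3 ; Bracket | 1 ; Lens | 5 ; Panel | 1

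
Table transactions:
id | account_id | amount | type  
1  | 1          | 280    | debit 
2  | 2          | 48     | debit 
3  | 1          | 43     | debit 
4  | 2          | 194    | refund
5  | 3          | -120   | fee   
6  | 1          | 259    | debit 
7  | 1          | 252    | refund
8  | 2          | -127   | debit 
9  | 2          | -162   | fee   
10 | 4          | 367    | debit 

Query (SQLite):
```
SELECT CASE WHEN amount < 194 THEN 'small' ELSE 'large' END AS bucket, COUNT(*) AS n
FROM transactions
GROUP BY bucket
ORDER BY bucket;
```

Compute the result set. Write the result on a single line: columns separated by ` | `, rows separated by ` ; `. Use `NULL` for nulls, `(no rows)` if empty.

large | 5 ; small | 5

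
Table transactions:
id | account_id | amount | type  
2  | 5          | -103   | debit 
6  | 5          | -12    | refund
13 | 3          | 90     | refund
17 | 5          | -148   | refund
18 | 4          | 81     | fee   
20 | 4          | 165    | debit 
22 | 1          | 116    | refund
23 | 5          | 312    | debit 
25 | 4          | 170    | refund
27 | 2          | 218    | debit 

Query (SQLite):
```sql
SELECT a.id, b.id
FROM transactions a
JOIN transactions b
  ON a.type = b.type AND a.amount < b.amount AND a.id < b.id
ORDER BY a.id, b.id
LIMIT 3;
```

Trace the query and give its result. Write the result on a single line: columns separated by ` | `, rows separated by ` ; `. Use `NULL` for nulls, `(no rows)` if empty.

2 | 20 ; 2 | 23 ; 2 | 27

Pairs (a,b) with same type, a.amount < b.amount, a.id < b.id.
type groups: debit:{2,20,23,27} fee:{18} refund:{6,13,17,22,25}
Ordered by (a.id, b.id); first 3.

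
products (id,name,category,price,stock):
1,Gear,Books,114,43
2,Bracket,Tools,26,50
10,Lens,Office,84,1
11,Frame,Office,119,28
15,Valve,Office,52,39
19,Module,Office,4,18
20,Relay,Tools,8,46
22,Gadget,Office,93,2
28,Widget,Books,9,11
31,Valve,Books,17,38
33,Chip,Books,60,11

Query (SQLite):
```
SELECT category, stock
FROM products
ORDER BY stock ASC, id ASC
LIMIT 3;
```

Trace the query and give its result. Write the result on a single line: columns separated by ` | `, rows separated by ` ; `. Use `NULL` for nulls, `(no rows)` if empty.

Office | 1 ; Office | 2 ; Books | 11

Sort by stock asc, tiebreak id asc: (1, id=10), (2, id=22), (11, id=28), (11, id=33), (18, id=19), (28, id=11) …. Take first 3.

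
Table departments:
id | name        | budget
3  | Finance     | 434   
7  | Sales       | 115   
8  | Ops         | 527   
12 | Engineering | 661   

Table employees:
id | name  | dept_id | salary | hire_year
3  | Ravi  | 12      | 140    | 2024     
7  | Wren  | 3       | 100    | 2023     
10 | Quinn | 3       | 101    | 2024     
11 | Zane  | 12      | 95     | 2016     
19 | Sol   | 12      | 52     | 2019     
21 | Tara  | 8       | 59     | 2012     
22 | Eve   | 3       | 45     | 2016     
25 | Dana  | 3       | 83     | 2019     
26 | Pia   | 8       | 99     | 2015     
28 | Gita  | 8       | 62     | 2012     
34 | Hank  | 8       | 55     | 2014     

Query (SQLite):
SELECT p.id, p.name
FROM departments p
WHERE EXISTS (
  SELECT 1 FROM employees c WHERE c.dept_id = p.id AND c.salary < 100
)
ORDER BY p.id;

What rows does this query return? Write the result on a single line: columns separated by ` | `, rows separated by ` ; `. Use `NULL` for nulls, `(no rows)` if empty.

For each departments row, check whether any employees with matching dept_id has salary < 100.
Keep rows where that is true.

3 | Finance ; 8 | Ops ; 12 | Engineering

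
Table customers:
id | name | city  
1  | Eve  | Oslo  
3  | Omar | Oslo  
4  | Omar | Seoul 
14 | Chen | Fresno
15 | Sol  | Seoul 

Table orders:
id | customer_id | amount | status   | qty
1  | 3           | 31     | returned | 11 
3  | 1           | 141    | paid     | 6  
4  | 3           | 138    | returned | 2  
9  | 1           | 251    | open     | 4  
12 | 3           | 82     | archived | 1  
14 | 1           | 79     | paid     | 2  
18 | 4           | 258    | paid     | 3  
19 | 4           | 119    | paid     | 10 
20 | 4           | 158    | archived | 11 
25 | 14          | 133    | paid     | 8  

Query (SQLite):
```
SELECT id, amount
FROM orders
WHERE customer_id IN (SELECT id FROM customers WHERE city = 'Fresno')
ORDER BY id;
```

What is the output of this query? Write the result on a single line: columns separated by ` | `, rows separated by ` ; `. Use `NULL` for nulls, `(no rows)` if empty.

Inner query: customers.id where city = 'Fresno'.
Outer: keep orders rows whose customer_id is in that set.
Inner query → {14}

25 | 133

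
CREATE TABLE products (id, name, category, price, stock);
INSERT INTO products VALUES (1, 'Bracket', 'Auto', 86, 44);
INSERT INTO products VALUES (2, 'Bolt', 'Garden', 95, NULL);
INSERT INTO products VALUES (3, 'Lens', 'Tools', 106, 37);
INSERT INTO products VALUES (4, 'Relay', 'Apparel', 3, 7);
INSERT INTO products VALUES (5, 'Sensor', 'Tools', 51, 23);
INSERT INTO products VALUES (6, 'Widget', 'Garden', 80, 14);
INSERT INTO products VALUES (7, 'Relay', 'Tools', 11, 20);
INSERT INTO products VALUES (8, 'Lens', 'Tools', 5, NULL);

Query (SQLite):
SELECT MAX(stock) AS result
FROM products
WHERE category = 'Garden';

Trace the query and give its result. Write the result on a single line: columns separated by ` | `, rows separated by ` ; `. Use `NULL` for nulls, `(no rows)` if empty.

Rows where category='Garden' → stock values: [NULL, 14].
MAX of non-NULL values = 14.

14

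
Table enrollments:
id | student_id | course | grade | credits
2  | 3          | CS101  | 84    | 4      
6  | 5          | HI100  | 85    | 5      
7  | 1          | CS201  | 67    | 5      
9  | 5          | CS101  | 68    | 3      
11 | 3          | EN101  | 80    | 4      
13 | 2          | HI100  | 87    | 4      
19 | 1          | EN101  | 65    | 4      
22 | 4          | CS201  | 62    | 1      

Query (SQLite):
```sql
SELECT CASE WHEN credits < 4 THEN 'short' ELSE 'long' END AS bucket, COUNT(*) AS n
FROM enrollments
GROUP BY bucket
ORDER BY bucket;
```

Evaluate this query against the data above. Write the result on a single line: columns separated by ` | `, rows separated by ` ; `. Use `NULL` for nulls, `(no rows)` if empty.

long | 6 ; short | 2

Bucket rows by credits < 4 → 'short' else 'long'; count each bucket.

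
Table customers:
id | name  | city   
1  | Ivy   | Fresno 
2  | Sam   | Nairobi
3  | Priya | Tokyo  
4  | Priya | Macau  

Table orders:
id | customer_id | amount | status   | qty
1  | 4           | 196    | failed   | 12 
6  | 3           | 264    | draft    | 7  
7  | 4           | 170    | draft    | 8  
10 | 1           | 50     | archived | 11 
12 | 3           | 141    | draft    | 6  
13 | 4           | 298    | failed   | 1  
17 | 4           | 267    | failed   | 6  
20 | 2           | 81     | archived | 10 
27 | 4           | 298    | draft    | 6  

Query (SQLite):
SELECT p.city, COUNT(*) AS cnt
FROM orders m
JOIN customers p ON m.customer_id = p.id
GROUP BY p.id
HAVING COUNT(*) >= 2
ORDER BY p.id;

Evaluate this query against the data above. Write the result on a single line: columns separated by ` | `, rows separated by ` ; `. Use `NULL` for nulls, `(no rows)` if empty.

Tokyo | 2 ; Macau | 5

Join each orders row to its customers via customer_id.
Group joined rows by customers.id; compute COUNT(*) per group.
HAVING: keep groups with count ≥ 2.
  1: ids {10} → COUNT(*)=1
  2: ids {20} → COUNT(*)=1
  3: ids {6, 12} → COUNT(*)=2
  4: ids {1, 7, 13, 17, 27} → COUNT(*)=5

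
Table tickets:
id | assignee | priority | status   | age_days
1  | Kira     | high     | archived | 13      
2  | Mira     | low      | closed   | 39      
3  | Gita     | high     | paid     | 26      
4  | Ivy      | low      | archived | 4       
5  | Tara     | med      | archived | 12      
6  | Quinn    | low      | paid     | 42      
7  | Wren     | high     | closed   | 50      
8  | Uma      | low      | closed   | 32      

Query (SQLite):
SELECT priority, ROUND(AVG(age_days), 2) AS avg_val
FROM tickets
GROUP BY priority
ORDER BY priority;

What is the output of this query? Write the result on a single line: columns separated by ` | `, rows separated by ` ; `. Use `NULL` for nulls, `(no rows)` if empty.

high | 29.67 ; low | 29.25 ; med | 12

Partition tickets by priority; compute ROUND(AVG(age_days), 2) within each group.
  high: ids {1, 3, 7} → ROUND(AVG(age_days), 2)=29.67
  low: ids {2, 4, 6, 8} → ROUND(AVG(age_days), 2)=29.25
  med: ids {5} → ROUND(AVG(age_days), 2)=12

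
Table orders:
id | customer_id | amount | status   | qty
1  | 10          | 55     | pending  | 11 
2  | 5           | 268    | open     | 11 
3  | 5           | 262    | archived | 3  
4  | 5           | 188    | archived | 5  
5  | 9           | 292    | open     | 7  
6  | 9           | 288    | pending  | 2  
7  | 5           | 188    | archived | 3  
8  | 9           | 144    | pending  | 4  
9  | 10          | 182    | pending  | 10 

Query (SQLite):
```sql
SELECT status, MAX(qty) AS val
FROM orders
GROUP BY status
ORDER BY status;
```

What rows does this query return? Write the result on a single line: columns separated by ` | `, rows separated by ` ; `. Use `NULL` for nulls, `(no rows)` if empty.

archived | 5 ; open | 11 ; pending | 11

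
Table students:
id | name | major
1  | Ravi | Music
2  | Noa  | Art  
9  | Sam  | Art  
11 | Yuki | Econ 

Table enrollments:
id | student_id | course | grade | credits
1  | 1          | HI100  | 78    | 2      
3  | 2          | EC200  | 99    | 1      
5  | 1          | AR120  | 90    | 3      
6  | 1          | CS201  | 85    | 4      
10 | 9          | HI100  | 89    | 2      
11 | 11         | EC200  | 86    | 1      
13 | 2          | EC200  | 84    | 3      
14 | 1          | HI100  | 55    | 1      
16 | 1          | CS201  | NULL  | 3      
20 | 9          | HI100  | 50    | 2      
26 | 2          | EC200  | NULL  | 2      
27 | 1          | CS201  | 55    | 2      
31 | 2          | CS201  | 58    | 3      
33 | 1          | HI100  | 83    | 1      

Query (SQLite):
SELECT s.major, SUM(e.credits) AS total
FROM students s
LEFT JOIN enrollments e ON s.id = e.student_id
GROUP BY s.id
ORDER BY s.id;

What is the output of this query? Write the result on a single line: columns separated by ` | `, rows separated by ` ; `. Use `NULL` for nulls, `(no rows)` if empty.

Music | 16 ; Art | 9 ; Art | 4 ; Econ | 1

LEFT JOIN keeps every students row; unmatched ones get NULL for enrollments columns.
Group by students.id and compute SUM(e.credits). SUM over an all-NULL group is NULL.
  1: ids {1, 5, 6, 14, 16, 27, 33} → SUM(e.credits)=16
  2: ids {3, 13, 26, 31} → SUM(e.credits)=9
  9: ids {10, 20} → SUM(e.credits)=4
  11: ids {11} → SUM(e.credits)=1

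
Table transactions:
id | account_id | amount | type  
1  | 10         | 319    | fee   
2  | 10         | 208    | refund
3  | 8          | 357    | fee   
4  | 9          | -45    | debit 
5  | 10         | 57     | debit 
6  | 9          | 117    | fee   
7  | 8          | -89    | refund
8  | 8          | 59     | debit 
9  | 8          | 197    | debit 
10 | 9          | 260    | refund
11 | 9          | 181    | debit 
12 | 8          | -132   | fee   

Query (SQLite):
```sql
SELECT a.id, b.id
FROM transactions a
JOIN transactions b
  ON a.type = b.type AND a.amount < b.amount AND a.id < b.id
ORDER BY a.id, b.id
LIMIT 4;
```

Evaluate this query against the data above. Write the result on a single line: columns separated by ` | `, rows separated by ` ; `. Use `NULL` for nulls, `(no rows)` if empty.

1 | 3 ; 2 | 10 ; 4 | 5 ; 4 | 8

Pairs (a,b) with same type, a.amount < b.amount, a.id < b.id.
type groups: debit:{4,5,8,9,11} fee:{1,3,6,12} refund:{2,7,10}
Ordered by (a.id, b.id); first 4.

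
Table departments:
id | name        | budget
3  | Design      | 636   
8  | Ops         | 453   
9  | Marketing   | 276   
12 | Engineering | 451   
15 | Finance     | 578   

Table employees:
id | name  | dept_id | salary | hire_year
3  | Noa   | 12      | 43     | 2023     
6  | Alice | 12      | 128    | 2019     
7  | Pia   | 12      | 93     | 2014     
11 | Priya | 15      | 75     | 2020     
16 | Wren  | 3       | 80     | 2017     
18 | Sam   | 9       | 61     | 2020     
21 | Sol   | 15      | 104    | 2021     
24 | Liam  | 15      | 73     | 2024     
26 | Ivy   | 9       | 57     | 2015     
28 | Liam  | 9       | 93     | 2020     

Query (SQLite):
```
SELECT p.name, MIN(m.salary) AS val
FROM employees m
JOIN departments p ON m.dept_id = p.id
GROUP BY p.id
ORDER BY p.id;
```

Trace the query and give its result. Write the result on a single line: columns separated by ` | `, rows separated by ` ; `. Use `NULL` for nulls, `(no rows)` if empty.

Design | 80 ; Marketing | 57 ; Engineering | 43 ; Finance | 73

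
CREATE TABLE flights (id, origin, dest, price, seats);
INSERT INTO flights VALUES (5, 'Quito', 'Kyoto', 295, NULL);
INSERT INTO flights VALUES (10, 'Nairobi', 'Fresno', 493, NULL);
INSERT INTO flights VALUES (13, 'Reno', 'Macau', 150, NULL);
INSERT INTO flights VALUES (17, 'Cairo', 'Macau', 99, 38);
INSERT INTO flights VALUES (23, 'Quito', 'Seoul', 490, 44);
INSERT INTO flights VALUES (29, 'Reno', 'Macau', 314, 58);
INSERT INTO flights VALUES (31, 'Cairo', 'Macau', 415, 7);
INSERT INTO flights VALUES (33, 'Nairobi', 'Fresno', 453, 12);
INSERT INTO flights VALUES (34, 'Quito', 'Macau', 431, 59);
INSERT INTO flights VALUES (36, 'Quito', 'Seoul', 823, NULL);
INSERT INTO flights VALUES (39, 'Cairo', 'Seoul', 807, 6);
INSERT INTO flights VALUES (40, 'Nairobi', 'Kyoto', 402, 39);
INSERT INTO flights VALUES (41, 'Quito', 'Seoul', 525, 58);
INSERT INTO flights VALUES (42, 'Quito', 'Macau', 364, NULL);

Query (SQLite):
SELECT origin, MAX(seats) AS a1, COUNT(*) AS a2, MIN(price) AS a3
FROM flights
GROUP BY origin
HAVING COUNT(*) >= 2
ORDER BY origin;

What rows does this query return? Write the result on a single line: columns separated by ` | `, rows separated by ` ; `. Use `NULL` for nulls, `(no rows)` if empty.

Cairo | 38 | 3 | 99 ; Nairobi | 39 | 3 | 402 ; Quito | 59 | 6 | 295 ; Reno | 58 | 2 | 150

Group flights by origin.
Per group compute: MAX(seats), COUNT(*), MIN(price).
HAVING: drop groups with fewer than 2 rows.
  Cairo: ids {17, 31, 39} → MAX(seats)=38, COUNT(*)=3, MIN(price)=99
  Nairobi: ids {10, 33, 40} → MAX(seats)=39, COUNT(*)=3, MIN(price)=402
  Quito: ids {5, 23, 34, 36, 41, 42} → MAX(seats)=59, COUNT(*)=6, MIN(price)=295
  Reno: ids {13, 29} → MAX(seats)=58, COUNT(*)=2, MIN(price)=150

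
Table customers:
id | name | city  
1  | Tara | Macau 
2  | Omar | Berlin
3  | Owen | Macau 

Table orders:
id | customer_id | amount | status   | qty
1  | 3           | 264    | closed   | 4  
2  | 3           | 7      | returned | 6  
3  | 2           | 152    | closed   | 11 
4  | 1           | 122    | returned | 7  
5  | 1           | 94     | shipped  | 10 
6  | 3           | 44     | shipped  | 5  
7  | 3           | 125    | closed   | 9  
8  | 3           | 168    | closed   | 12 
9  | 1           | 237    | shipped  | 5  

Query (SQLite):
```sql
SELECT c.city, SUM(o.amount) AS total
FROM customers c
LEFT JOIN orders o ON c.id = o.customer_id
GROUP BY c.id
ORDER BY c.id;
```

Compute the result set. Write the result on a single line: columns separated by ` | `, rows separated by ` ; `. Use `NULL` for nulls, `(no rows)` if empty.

Macau | 453 ; Berlin | 152 ; Macau | 608

LEFT JOIN keeps every customers row; unmatched ones get NULL for orders columns.
Group by customers.id and compute SUM(o.amount). SUM over an all-NULL group is NULL.
  1: ids {4, 5, 9} → SUM(o.amount)=453
  2: ids {3} → SUM(o.amount)=152
  3: ids {1, 2, 6, 7, 8} → SUM(o.amount)=608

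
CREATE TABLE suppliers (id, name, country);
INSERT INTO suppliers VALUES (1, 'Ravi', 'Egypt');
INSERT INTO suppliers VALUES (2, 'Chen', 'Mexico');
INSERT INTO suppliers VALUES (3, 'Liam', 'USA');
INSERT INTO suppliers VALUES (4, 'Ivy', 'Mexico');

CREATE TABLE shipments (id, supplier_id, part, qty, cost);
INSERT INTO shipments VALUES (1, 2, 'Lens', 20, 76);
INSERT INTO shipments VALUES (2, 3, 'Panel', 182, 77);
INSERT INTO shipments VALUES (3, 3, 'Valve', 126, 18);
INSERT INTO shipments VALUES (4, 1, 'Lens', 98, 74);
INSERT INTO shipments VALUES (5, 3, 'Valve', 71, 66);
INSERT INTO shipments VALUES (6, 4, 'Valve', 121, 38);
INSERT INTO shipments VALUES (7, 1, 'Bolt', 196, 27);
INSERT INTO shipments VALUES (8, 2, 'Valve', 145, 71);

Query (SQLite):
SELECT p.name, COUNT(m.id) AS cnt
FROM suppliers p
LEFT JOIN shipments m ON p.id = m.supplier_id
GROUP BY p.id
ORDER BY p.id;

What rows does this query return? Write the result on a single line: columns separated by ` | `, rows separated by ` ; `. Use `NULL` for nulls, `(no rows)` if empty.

LEFT JOIN keeps every suppliers row; unmatched ones get NULL for shipments columns.
Group by suppliers.id and compute COUNT(m.id). COUNT(col) of an all-NULL group is 0.
  1: ids {4, 7} → COUNT(m.id)=2
  2: ids {1, 8} → COUNT(m.id)=2
  3: ids {2, 3, 5} → COUNT(m.id)=3
  4: ids {6} → COUNT(m.id)=1

Ravi | 2 ; Chen | 2 ; Liam | 3 ; Ivy | 1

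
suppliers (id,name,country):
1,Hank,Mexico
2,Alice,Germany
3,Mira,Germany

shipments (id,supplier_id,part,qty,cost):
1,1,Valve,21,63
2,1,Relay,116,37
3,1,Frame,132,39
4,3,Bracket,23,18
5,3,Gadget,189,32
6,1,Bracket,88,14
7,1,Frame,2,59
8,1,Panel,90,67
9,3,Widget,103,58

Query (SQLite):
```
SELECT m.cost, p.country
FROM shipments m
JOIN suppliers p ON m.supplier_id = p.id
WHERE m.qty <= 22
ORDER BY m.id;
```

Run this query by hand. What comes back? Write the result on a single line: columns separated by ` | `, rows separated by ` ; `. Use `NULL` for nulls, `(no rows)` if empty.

63 | Mexico ; 59 | Mexico

Each shipments row matches the suppliers row where supplier_id = suppliers.id.
Then keep rows with m.qty <= 22.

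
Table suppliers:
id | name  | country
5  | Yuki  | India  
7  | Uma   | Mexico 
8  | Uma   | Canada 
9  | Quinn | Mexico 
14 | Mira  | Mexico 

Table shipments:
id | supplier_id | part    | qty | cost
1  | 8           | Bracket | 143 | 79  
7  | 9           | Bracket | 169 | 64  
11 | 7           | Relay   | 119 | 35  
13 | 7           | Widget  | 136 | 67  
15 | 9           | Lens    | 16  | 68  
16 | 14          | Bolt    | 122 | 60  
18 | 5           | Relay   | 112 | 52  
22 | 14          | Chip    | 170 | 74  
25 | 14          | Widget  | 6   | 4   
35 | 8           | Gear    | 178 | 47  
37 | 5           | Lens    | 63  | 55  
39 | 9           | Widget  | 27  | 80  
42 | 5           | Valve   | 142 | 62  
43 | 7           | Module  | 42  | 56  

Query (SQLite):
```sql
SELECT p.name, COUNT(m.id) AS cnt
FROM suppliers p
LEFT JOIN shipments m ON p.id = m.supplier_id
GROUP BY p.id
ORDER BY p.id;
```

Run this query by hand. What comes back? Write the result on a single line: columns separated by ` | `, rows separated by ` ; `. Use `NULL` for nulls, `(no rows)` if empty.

LEFT JOIN keeps every suppliers row; unmatched ones get NULL for shipments columns.
Group by suppliers.id and compute COUNT(m.id). COUNT(col) of an all-NULL group is 0.
  5: ids {18, 37, 42} → COUNT(m.id)=3
  7: ids {11, 13, 43} → COUNT(m.id)=3
  8: ids {1, 35} → COUNT(m.id)=2
  9: ids {7, 15, 39} → COUNT(m.id)=3
  14: ids {16, 22, 25} → COUNT(m.id)=3

Yuki | 3 ; Uma | 3 ; Uma | 2 ; Quinn | 3 ; Mira | 3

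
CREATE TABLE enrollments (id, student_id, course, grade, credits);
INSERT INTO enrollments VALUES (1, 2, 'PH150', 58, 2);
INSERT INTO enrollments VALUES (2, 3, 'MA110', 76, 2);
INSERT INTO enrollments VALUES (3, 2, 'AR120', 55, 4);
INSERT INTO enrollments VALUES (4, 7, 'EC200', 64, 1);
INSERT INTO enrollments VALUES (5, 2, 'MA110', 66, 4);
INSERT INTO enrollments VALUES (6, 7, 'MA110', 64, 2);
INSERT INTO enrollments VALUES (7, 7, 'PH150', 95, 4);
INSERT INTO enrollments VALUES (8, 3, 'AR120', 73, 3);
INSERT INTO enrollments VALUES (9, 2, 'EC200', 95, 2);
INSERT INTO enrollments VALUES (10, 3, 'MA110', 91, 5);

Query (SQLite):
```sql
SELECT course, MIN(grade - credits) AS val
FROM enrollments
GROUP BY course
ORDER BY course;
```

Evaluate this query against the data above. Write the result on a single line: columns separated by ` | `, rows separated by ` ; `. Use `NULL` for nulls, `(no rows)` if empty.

For each row compute grade - credits.
Group by course; take MIN of the expression per group.
  AR120: ids {3, 8} → MIN(grade - credits)=51
  EC200: ids {4, 9} → MIN(grade - credits)=63
  MA110: ids {2, 5, 6, 10} → MIN(grade - credits)=62
  PH150: ids {1, 7} → MIN(grade - credits)=56

AR120 | 51 ; EC200 | 63 ; MA110 | 62 ; PH150 | 56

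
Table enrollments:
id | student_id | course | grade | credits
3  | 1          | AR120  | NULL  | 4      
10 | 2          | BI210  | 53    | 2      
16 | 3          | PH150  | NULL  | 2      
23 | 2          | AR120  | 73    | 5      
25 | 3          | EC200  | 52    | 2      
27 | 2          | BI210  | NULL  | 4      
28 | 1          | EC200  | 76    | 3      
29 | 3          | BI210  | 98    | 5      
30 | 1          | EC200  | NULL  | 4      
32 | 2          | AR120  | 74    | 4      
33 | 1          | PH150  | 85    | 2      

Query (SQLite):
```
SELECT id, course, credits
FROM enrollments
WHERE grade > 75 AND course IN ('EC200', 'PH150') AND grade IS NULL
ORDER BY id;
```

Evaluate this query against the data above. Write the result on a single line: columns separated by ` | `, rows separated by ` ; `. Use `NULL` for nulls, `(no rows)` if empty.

grade > 75: ids {28, 29, 33}
course IN ('EC200', 'PH150'): ids {16, 25, 28, 30, 33}
grade IS NULL: ids {3, 16, 27, 30}
Combine with AND.

(no rows)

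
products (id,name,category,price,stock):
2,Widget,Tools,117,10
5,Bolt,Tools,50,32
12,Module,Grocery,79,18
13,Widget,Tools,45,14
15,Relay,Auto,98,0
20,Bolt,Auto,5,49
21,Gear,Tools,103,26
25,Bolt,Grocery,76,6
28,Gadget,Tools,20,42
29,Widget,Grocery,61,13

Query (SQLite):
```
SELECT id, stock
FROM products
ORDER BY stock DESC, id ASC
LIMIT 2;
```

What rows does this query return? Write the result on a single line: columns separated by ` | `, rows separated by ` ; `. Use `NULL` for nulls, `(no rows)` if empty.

Sort by stock desc, tiebreak id asc: (49, id=20), (42, id=28), (32, id=5), (26, id=21), (18, id=12) …. Take first 2.

20 | 49 ; 28 | 42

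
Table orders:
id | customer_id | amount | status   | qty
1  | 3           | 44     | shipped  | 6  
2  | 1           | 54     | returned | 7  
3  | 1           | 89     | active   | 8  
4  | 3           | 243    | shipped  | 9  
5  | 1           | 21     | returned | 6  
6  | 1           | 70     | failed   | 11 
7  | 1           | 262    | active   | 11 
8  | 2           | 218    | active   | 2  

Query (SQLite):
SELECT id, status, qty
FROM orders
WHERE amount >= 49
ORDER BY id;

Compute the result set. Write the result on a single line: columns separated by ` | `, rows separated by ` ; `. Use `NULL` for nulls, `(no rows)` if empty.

2 | returned | 7 ; 3 | active | 8 ; 4 | shipped | 9 ; 6 | failed | 11 ; 7 | active | 11 ; 8 | active | 2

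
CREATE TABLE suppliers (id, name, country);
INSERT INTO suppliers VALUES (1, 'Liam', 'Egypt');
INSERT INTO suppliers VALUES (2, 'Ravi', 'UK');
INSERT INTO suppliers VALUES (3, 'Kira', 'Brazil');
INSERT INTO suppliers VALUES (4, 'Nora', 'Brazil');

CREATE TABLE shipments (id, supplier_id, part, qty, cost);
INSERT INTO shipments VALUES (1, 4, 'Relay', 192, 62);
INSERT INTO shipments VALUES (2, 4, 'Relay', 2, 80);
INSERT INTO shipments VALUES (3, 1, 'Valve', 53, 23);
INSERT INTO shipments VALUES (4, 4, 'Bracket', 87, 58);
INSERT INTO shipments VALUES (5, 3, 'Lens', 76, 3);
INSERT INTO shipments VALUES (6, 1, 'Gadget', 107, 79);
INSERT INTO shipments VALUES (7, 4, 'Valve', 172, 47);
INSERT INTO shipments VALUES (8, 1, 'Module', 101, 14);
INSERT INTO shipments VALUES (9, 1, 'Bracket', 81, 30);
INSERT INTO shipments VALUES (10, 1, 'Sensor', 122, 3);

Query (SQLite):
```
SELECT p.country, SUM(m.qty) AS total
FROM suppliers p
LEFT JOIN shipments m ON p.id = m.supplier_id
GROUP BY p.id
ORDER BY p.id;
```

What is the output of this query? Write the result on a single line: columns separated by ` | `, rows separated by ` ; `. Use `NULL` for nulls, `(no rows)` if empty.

LEFT JOIN keeps every suppliers row; unmatched ones get NULL for shipments columns.
Group by suppliers.id and compute SUM(m.qty). SUM over an all-NULL group is NULL.
  1: ids {3, 6, 8, 9, 10} → SUM(m.qty)=464
  2: ids {—} → SUM(m.qty)=NULL
  3: ids {5} → SUM(m.qty)=76
  4: ids {1, 2, 4, 7} → SUM(m.qty)=453

Egypt | 464 ; UK | NULL ; Brazil | 76 ; Brazil | 453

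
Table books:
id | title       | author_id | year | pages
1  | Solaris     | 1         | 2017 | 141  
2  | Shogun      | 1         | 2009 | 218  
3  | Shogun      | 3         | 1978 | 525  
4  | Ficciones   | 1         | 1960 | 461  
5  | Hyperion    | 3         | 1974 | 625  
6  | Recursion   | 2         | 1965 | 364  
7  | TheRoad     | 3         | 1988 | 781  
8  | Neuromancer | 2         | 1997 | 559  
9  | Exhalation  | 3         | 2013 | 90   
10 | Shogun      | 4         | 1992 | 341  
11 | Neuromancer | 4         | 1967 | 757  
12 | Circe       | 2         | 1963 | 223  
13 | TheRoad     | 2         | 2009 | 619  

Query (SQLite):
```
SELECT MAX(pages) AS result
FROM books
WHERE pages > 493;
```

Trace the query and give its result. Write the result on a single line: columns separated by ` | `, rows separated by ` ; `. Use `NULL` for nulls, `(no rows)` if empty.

Rows where pages > 493 → pages values: [525, 625, 781, 559, 757, 619].
MAX of non-NULL values = 781.

781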